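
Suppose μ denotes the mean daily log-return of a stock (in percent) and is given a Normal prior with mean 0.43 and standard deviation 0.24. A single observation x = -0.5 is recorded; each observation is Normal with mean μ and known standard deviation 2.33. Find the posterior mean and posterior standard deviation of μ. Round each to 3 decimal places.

Prior precision 1/τ₀² = 1/0.24² = 17.3611; data precision n/σ² = 1/2.33² = 0.184199.
Posterior precision = 17.3611 + 0.184199 = 17.5453, giving posterior SD = 1/√17.5453 = 0.239.
Posterior mean = (17.3611·0.43 + 0.184199·-0.5) / 17.5453 = 0.420.

Posterior mean ≈ 0.420; posterior SD ≈ 0.239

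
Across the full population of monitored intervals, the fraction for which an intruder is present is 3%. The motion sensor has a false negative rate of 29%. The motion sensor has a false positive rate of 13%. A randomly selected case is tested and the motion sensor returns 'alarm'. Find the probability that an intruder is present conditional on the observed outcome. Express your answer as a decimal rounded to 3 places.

P(H | E) ≈ 0.145

Write H for 'an intruder is present'. Prior odds H:¬H = 0.03/0.97 = 0.030928. For the 'alarm' outcome, the likelihood ratio is 0.71/0.13 = 5.4615.
Posterior odds = 0.030928 × 5.4615 = 0.16891, so P(H|E) = 0.16891/(1+0.16891) = 0.145.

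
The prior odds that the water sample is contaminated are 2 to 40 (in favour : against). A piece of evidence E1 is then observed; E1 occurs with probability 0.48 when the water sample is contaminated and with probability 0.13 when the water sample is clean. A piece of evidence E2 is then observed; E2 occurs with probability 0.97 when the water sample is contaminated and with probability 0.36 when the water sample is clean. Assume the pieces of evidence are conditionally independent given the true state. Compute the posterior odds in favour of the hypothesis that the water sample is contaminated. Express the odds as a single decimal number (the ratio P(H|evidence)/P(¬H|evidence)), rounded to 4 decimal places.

Prior odds = 2/40 = 0.050000.
Likelihood ratio for E1 = 0.48/0.13 = 3.6923.
Likelihood ratio for E2 = 0.97/0.36 = 2.6944.
Posterior odds = prior odds × LR₁ × LR₂ = 0.49744.

Posterior odds ≈ 0.4974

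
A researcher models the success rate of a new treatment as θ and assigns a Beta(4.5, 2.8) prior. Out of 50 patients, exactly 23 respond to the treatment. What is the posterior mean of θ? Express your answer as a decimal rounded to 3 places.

Observing 23 successes and 27 failures updates Beta(4.5, 2.8) by adding the success and failure counts to the two shape parameters: α = 4.5+23 = 27.5, β = 2.8+27 = 29.8.
Posterior mean = α/(α+β) = 27.5/57.3 = 0.480.

Posterior mean ≈ 0.480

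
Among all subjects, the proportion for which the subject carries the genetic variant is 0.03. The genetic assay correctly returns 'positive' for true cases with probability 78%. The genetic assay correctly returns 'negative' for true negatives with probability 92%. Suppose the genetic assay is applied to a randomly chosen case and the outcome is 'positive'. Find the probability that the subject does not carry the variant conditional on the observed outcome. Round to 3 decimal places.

Write H for 'the subject carries the genetic variant'. Prior odds H:¬H = 0.03/0.97 = 0.030928. For the 'positive' outcome, the likelihood ratio is 0.78/0.08 = 9.7500.
Posterior odds = 0.030928 × 9.7500 = 0.30155, so P(H|E) = 0.30155/(1+0.30155) = 0.232. Then P(¬H|E) = 1 − 0.232 = 0.768.

P(¬H | E) ≈ 0.768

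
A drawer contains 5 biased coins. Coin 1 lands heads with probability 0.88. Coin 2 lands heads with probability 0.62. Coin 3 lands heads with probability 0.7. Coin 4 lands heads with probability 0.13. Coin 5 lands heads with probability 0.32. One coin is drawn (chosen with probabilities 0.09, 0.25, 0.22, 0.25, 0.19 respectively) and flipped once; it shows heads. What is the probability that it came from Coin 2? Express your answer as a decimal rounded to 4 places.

Posterior probability ≈ 0.3219

P(heads|C1) = 0.88; P(heads|C2) = 0.62; P(heads|C3) = 0.7; P(heads|C4) = 0.13; P(heads|C5) = 0.32.
Prior × likelihood for each source: 0.09·0.88=0.07920, 0.25·0.62=0.1550, 0.22·0.7=0.1540, 0.25·0.13=0.03250, 0.19·0.32=0.06080. Summing gives P(heads) = 0.48150.
P(Coin 2 | heads) = 0.1550 / 0.48150 = 0.3219.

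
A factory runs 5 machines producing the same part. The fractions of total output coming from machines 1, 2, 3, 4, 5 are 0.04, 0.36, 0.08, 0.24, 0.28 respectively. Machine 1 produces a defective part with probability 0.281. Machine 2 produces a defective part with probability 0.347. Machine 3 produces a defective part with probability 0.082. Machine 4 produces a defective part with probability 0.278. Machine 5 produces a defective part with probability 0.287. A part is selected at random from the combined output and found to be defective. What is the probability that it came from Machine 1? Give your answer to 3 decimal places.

Posterior probability ≈ 0.039

P(defective|M1) = 0.281; P(defective|M2) = 0.347; P(defective|M3) = 0.082; P(defective|M4) = 0.278; P(defective|M5) = 0.287.
Prior × likelihood for each source: 0.04·0.281=0.01124, 0.36·0.347=0.1249, 0.08·0.082=0.006560, 0.24·0.278=0.06672, 0.28·0.287=0.08036. Summing gives P(defective) = 0.28980.
P(Machine 1 | defective) = 0.01124 / 0.28980 = 0.039.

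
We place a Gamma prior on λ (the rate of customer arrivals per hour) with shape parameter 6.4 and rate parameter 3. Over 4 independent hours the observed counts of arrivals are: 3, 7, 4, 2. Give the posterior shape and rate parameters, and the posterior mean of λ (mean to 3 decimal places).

The Poisson likelihood adds the total count to the shape and the number of exposure periods to the rate. Here ∑xᵢ = 16 and n = 4, so shape 6.4→22.4 and rate 3→7.
Posterior mean = shape/rate = 22.4/7 = 3.200.

Posterior: Gamma(shape=22.4, rate=7); mean ≈ 3.200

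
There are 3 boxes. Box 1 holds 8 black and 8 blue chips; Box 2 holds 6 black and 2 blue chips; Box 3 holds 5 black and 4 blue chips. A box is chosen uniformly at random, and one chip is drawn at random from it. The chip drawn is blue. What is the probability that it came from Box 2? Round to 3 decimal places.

Posterior probability ≈ 0.209

Tabulate prior·likelihood by source: [1] prior 0.333333, lik 0.5, product 0.1667; [2] prior 0.333333, lik 0.25, product 0.08333; [3] prior 0.333333, lik 0.4444, product 0.1481.
Normalizing constant = 0.39815; the posterior for Box 2 is its product over the sum, 0.08333/0.39815 = 0.209.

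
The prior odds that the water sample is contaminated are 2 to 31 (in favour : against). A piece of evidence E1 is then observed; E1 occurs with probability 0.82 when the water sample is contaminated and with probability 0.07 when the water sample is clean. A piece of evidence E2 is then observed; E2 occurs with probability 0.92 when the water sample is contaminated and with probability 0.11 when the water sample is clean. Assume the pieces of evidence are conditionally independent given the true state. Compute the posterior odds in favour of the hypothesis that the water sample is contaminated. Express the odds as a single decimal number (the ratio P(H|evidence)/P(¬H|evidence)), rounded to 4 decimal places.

Prior odds = 2/31 = 0.064516. In log-odds, ln(0.064516) = -2.7408.
Add log likelihood ratios: ln(11.714) + ln(8.3636) = 4.5847.
Posterior log-odds = 1.8439, so posterior odds = exp(1.8439) = 6.3209.

Posterior odds ≈ 6.3209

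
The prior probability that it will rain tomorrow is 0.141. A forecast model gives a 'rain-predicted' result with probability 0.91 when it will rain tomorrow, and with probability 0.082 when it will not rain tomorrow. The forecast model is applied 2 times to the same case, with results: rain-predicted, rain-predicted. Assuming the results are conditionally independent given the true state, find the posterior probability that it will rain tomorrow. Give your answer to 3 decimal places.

Posterior P(H) ≈ 0.953

With H the event that it will rain tomorrow, the joint likelihood of the observed sequence is P(data|H) = 0.91·0.91 = 0.82810 and P(data|¬H) = 0.082·0.082 = 0.0067240.
Bayes: P(H|data) = 0.141·0.82810 / (0.141·0.82810 + 0.859·0.0067240) = 0.11676/0.12254 = 0.9529.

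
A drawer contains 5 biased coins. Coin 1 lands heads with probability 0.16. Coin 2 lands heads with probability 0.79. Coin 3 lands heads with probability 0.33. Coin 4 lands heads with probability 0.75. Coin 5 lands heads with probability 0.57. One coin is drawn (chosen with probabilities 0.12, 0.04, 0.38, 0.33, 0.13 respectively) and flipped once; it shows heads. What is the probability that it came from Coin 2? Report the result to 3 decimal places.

Tabulate prior·likelihood by source: [1] prior 0.12, lik 0.16, product 0.01920; [2] prior 0.04, lik 0.79, product 0.03160; [3] prior 0.38, lik 0.33, product 0.1254; [4] prior 0.33, lik 0.75, product 0.2475; [5] prior 0.13, lik 0.57, product 0.07410.
Normalizing constant = 0.49780; the posterior for Coin 2 is its product over the sum, 0.03160/0.49780 = 0.063.

Posterior probability ≈ 0.063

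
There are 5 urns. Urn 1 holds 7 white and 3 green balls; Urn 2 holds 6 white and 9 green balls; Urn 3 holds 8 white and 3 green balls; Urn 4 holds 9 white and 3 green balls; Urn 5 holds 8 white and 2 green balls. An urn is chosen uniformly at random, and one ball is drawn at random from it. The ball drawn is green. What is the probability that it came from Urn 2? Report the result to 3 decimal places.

Tabulate prior·likelihood by source: [1] prior 0.2, lik 0.3, product 0.06000; [2] prior 0.2, lik 0.6, product 0.1200; [3] prior 0.2, lik 0.2727, product 0.05455; [4] prior 0.2, lik 0.25, product 0.05000; [5] prior 0.2, lik 0.2, product 0.04000.
Normalizing constant = 0.32455; the posterior for Urn 2 is its product over the sum, 0.1200/0.32455 = 0.370.

Posterior probability ≈ 0.370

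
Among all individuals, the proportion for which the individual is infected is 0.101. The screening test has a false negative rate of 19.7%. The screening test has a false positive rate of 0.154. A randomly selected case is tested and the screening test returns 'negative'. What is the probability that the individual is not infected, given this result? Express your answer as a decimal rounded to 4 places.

Write H for 'the individual is infected'. Prior odds H:¬H = 0.101/0.899 = 0.11235. For the 'negative' outcome, the likelihood ratio is 0.197/0.846 = 0.23286.
Posterior odds = 0.11235 × 0.23286 = 0.026161, so P(H|E) = 0.026161/(1+0.026161) = 0.0255. Then P(¬H|E) = 1 − 0.0255 = 0.9745.

P(¬H | E) ≈ 0.9745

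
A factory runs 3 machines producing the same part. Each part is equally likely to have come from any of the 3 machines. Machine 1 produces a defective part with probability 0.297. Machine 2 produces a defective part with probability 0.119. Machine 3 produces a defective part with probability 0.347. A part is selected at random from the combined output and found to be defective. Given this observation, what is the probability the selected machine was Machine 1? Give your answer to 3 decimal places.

Posterior probability ≈ 0.389

P(defective|M1) = 0.297; P(defective|M2) = 0.119; P(defective|M3) = 0.347.
Prior × likelihood for each source: 0.333333·0.297=0.09900, 0.333333·0.119=0.03967, 0.333333·0.347=0.1157. Summing gives P(defective) = 0.25433.
P(Machine 1 | defective) = 0.09900 / 0.25433 = 0.389.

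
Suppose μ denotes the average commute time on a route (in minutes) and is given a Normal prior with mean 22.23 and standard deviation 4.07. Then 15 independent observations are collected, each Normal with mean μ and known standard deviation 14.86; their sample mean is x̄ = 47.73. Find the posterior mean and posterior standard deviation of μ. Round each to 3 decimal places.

Posterior mean ≈ 35.731; posterior SD ≈ 2.792

Prior precision 1/τ₀² = 1/4.07² = 0.0603686; data precision n/σ² = 15/14.86² = 0.0679288.
Posterior precision = 0.0603686 + 0.0679288 = 0.128297, giving posterior SD = 1/√0.128297 = 2.792.
Posterior mean = (0.0603686·22.23 + 0.0679288·47.73) / 0.128297 = 35.731.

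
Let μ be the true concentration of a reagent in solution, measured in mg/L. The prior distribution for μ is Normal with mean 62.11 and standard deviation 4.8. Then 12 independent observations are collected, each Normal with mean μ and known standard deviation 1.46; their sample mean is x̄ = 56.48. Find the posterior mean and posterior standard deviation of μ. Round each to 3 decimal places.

With known σ, the Normal prior is conjugate. Weight on the data is w = (n/σ²)/(n/σ² + 1/τ₀²) = 5.62957/(5.62957+0.0434028) = 0.99235.
Posterior mean = w·x̄ + (1−w)·μ₀ = 0.99235·56.48 + 0.0076508·62.11 = 56.523. Posterior variance = 1/(5.62957+0.0434028) = 0.176274, so SD = 0.420.

Posterior mean ≈ 56.523; posterior SD ≈ 0.420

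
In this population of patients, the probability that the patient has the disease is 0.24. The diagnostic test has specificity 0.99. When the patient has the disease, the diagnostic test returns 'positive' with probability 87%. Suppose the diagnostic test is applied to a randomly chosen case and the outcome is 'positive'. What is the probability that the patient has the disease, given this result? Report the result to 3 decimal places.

P(H | E) ≈ 0.965

Write H for 'the patient has the disease'. Prior odds H:¬H = 0.24/0.76 = 0.31579. For the 'positive' outcome, the likelihood ratio is 0.87/0.01 = 87.000.
Posterior odds = 0.31579 × 87.000 = 27.474, so P(H|E) = 27.474/(1+27.474) = 0.965.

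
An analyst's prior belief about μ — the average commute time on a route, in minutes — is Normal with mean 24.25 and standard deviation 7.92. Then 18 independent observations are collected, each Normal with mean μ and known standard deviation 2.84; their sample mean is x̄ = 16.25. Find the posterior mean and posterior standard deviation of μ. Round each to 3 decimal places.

With known σ, the Normal prior is conjugate. Weight on the data is w = (n/σ²)/(n/σ² + 1/τ₀²) = 2.23170/(2.23170+0.0159423) = 0.99291.
Posterior mean = w·x̄ + (1−w)·μ₀ = 0.99291·16.25 + 0.0070929·24.25 = 16.307. Posterior variance = 1/(2.23170+0.0159423) = 0.444911, so SD = 0.667.

Posterior mean ≈ 16.307; posterior SD ≈ 0.667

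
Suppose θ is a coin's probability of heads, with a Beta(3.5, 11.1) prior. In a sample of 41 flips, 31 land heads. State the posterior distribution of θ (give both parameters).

The binomial likelihood is conjugate to the Beta prior: with 31 successes and 10 failures, the posterior is Beta(3.5+31, 11.1+10) = Beta(34.5, 21.1).

Posterior: Beta(34.5, 21.1)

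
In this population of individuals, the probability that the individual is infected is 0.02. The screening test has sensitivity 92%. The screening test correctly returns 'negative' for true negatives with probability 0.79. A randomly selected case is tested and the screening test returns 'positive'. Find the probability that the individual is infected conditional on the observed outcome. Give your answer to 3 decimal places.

P(H | E) ≈ 0.082

Write H for 'the individual is infected'. Prior odds H:¬H = 0.02/0.98 = 0.020408. For the 'positive' outcome, the likelihood ratio is 0.92/0.21 = 4.3810.
Posterior odds = 0.020408 × 4.3810 = 0.089407, so P(H|E) = 0.089407/(1+0.089407) = 0.082.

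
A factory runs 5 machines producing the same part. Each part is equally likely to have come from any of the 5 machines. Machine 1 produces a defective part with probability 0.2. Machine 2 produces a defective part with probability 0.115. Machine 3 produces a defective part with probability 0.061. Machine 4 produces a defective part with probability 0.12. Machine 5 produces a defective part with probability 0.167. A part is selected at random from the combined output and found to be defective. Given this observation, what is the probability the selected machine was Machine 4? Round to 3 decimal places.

Posterior probability ≈ 0.181

Tabulate prior·likelihood by source: [1] prior 0.2, lik 0.2, product 0.04000; [2] prior 0.2, lik 0.115, product 0.02300; [3] prior 0.2, lik 0.061, product 0.01220; [4] prior 0.2, lik 0.12, product 0.02400; [5] prior 0.2, lik 0.167, product 0.03340.
Normalizing constant = 0.13260; the posterior for Machine 4 is its product over the sum, 0.02400/0.13260 = 0.181.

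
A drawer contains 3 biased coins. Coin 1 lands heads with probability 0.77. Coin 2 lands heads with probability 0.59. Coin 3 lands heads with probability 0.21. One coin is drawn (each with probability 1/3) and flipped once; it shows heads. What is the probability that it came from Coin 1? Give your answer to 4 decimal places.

P(heads|C1) = 0.77; P(heads|C2) = 0.59; P(heads|C3) = 0.21.
Prior × likelihood for each source: 0.333333·0.77=0.2567, 0.333333·0.59=0.1967, 0.333333·0.21=0.07000. Summing gives P(heads) = 0.52333.
P(Coin 1 | heads) = 0.2567 / 0.52333 = 0.4904.

Posterior probability ≈ 0.4904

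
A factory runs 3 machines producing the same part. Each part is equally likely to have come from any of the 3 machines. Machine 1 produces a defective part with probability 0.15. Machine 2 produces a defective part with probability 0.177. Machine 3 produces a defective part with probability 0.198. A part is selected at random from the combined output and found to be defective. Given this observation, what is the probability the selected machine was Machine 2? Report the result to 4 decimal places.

Tabulate prior·likelihood by source: [1] prior 0.333333, lik 0.15, product 0.05000; [2] prior 0.333333, lik 0.177, product 0.05900; [3] prior 0.333333, lik 0.198, product 0.06600.
Normalizing constant = 0.17500; the posterior for Machine 2 is its product over the sum, 0.05900/0.17500 = 0.3371.

Posterior probability ≈ 0.3371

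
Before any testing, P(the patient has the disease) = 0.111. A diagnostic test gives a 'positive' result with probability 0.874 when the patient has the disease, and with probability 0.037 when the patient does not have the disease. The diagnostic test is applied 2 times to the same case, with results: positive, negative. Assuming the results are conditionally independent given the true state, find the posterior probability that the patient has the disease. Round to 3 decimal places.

With H the event that the patient has the disease, the joint likelihood of the observed sequence is P(data|H) = 0.874·0.126 = 0.11012 and P(data|¬H) = 0.037·0.963 = 0.035631.
Bayes: P(H|data) = 0.111·0.11012 / (0.111·0.11012 + 0.889·0.035631) = 0.012224/0.043900 = 0.2784.

Posterior P(H) ≈ 0.278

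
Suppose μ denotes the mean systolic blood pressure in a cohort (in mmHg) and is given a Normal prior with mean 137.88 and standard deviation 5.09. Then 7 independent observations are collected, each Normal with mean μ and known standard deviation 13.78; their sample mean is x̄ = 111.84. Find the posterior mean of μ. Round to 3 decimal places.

With known σ, the Normal prior is conjugate. Weight on the data is w = (n/σ²)/(n/σ² + 1/τ₀²) = 0.0368638/(0.0368638+0.0385980) = 0.48851.
Posterior mean = w·x̄ + (1−w)·μ₀ = 0.48851·111.84 + 0.51149·137.88 = 125.159.

Posterior mean ≈ 125.159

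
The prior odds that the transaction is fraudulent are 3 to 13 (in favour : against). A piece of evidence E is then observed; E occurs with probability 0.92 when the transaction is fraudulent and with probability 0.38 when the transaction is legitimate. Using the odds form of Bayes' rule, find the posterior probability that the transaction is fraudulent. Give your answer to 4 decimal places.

Posterior probability ≈ 0.3584

Prior odds = 3/13 = 0.23077. In log-odds, ln(0.23077) = -1.4663.
Add log likelihood ratio: ln(2.4211) = 0.88420.
Posterior log-odds = -0.58213, so posterior odds = exp(-0.58213) = 0.55870. Converting, P(H|E) = 0.55870/1.5587 = 0.3584.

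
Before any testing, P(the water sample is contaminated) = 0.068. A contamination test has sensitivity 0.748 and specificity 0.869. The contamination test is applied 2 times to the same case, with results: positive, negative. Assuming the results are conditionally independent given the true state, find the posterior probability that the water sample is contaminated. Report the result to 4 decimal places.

Posterior P(H) ≈ 0.1078

Let H be the event that the water sample is contaminated; start with P(H) = 0.068. P('positive'|H) = 0.748, P('positive'|¬H) = 0.131.
Update on result 1 ('positive'): P(H) ← 0.748·0.0680 / (0.748·0.0680 + 0.131·0.9320) = 0.050864/0.17296 = 0.2941.
Update on result 2 ('negative'): P(H) ← 0.252·0.2941 / (0.252·0.2941 + 0.869·0.7059) = 0.074110/0.68755 = 0.1078.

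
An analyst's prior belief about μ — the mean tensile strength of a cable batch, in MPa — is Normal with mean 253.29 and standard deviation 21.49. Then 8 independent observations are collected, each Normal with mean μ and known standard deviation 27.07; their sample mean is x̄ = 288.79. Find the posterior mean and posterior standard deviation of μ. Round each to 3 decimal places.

With known σ, the Normal prior is conjugate. Weight on the data is w = (n/σ²)/(n/σ² + 1/τ₀²) = 0.0109173/(0.0109173+0.00216535) = 0.83449.
Posterior mean = w·x̄ + (1−w)·μ₀ = 0.83449·288.79 + 0.16551·253.29 = 282.914. Posterior variance = 1/(0.0109173+0.00216535) = 76.4374, so SD = 8.743.

Posterior mean ≈ 282.914; posterior SD ≈ 8.743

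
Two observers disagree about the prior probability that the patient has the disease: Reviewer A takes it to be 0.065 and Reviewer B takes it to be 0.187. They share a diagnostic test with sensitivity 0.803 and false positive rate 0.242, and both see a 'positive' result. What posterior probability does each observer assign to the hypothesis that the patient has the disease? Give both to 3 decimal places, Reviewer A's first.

The likelihood ratio for a 'positive' result is 0.803/0.242 = 3.3182.
Reviewer A: prior odds 0.065/0.935 = 0.069519; posterior odds 0.23068; posterior probability 0.187.
Reviewer B: prior odds 0.187/0.813 = 0.23001; posterior odds 0.76322; posterior probability 0.433.

Reviewer A: 0.187; Reviewer B: 0.433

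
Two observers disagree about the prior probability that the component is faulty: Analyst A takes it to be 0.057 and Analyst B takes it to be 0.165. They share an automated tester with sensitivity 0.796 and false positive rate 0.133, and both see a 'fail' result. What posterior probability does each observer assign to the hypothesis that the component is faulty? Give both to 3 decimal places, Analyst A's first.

P('+'|H) = 0.796, P('+'|¬H) = 0.133.
Analyst A: numerator 0.796·0.057 = 0.045372; evidence = 0.045372+0.133·0.943 = 0.17079; posterior = 0.266.
Analyst B: numerator 0.796·0.165 = 0.13134; evidence = 0.13134+0.133·0.835 = 0.24240; posterior = 0.542.

Analyst A: 0.266; Analyst B: 0.542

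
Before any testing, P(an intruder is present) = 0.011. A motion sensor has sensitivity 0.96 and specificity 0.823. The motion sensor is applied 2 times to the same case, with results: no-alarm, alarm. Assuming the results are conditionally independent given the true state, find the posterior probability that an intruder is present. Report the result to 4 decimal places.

Let H be the event that an intruder is present; start with P(H) = 0.011. P('alarm'|H) = 0.96, P('alarm'|¬H) = 0.177.
Update on result 1 ('no-alarm'): P(H) ← 0.04·0.0110 / (0.04·0.0110 + 0.823·0.9890) = 0.00044000/0.81439 = 0.0005.
Update on result 2 ('alarm'): P(H) ← 0.96·0.0005 / (0.96·0.0005 + 0.177·0.9995) = 0.00051867/0.17742 = 0.0029.

Posterior P(H) ≈ 0.0029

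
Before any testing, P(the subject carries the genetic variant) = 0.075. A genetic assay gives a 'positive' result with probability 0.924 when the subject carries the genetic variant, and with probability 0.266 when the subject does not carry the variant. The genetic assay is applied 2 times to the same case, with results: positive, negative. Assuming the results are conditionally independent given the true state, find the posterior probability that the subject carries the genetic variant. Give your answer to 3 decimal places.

Posterior P(H) ≈ 0.028

With H the event that the subject carries the genetic variant, the joint likelihood of the observed sequence is P(data|H) = 0.924·0.076 = 0.070224 and P(data|¬H) = 0.266·0.734 = 0.19524.
Bayes: P(H|data) = 0.075·0.070224 / (0.075·0.070224 + 0.925·0.19524) = 0.0052668/0.18587 = 0.0283.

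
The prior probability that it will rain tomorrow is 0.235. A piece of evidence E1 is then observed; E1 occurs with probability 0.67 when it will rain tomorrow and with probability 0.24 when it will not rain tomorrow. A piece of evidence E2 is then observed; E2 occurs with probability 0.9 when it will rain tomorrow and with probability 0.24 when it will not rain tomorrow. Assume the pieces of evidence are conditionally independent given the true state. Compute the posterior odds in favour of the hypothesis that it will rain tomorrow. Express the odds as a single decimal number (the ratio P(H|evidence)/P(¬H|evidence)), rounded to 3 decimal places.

Posterior odds ≈ 3.216

Prior odds = 0.235/(1−0.235) = 0.30719.
Likelihood ratio for E1 = 0.67/0.24 = 2.7917.
Likelihood ratio for E2 = 0.9/0.24 = 3.7500.
Posterior odds = prior odds × LR₁ × LR₂ = 3.2159.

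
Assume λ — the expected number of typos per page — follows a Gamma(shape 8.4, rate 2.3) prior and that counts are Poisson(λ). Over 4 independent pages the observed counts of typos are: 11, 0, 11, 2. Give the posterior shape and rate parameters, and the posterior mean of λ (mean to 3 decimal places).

The Poisson likelihood adds the total count to the shape and the number of exposure periods to the rate. Here ∑xᵢ = 24 and n = 4, so shape 8.4→32.4 and rate 2.3→6.3.
Posterior mean = shape/rate = 32.4/6.3 = 5.143.

Posterior: Gamma(shape=32.4, rate=6.3); mean ≈ 5.143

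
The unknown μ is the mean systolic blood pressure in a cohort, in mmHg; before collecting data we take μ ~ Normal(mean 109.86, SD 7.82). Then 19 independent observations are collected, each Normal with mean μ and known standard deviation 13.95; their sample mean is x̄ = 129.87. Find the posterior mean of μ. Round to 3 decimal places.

Posterior mean ≈ 126.999

With known σ, the Normal prior is conjugate. Weight on the data is w = (n/σ²)/(n/σ² + 1/τ₀²) = 0.0976349/(0.0976349+0.0163526) = 0.85654.
Posterior mean = w·x̄ + (1−w)·μ₀ = 0.85654·129.87 + 0.14346·109.86 = 126.999.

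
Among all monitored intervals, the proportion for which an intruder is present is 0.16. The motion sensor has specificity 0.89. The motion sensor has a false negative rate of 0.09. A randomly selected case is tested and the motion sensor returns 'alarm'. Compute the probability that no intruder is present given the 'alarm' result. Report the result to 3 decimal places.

P(¬H | E) ≈ 0.388

Write H for 'an intruder is present'. Prior odds H:¬H = 0.16/0.84 = 0.19048. For the 'alarm' outcome, the likelihood ratio is 0.91/0.11 = 8.2727.
Posterior odds = 0.19048 × 8.2727 = 1.5758, so P(H|E) = 1.5758/(1+1.5758) = 0.612. Then P(¬H|E) = 1 − 0.612 = 0.388.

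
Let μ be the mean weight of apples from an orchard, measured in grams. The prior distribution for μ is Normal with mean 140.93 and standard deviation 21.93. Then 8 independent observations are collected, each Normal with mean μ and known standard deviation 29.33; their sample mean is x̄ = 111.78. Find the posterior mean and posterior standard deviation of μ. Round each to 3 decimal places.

Posterior mean ≈ 117.107; posterior SD ≈ 9.375

With known σ, the Normal prior is conjugate. Weight on the data is w = (n/σ²)/(n/σ² + 1/τ₀²) = 0.00929963/(0.00929963+0.00207933) = 0.81727.
Posterior mean = w·x̄ + (1−w)·μ₀ = 0.81727·111.78 + 0.18273·140.93 = 117.107. Posterior variance = 1/(0.00929963+0.00207933) = 87.8815, so SD = 9.375.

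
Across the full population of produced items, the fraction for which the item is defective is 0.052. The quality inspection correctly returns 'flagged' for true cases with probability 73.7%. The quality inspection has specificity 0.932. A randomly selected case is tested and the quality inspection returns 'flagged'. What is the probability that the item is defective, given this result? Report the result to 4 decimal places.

Write H for 'the item is defective'. Prior odds H:¬H = 0.052/0.948 = 0.054852. For the 'flagged' outcome, the likelihood ratio is 0.737/0.068 = 10.838.
Posterior odds = 0.054852 × 10.838 = 0.59450, so P(H|E) = 0.59450/(1+0.59450) = 0.3728.

P(H | E) ≈ 0.3728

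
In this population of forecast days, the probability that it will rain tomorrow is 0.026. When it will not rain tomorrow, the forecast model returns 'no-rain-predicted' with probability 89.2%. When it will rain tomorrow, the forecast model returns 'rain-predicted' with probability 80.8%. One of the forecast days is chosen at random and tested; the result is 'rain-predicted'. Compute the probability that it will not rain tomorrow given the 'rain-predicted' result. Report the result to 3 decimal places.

Write H for 'it will rain tomorrow'. Prior odds H:¬H = 0.026/0.974 = 0.026694. For the 'rain-predicted' outcome, the likelihood ratio is 0.808/0.108 = 7.4815.
Posterior odds = 0.026694 × 7.4815 = 0.19971, so P(H|E) = 0.19971/(1+0.19971) = 0.166. Then P(¬H|E) = 1 − 0.166 = 0.834.

P(¬H | E) ≈ 0.834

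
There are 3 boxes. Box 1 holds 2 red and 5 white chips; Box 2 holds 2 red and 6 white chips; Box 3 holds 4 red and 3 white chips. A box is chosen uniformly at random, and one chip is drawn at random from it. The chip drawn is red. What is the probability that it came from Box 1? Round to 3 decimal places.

Posterior probability ≈ 0.258

Tabulate prior·likelihood by source: [1] prior 0.333333, lik 0.2857, product 0.09524; [2] prior 0.333333, lik 0.25, product 0.08333; [3] prior 0.333333, lik 0.5714, product 0.1905.
Normalizing constant = 0.36905; the posterior for Box 1 is its product over the sum, 0.09524/0.36905 = 0.258.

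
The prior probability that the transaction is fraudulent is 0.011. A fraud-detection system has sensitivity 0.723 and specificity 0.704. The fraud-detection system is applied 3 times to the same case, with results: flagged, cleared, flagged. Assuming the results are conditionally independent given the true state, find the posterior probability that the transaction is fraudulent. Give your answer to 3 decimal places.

With H the event that the transaction is fraudulent, the joint likelihood of the observed sequence is P(data|H) = 0.723·0.277·0.723 = 0.14480 and P(data|¬H) = 0.296·0.704·0.296 = 0.061682.
Bayes: P(H|data) = 0.011·0.14480 / (0.011·0.14480 + 0.989·0.061682) = 0.0015928/0.062596 = 0.0254.

Posterior P(H) ≈ 0.025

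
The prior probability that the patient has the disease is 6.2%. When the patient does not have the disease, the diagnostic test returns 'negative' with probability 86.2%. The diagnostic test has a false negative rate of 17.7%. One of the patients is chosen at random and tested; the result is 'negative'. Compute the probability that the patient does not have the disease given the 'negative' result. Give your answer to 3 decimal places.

Let H be the event that the patient has the disease. P(H) = 0.062, so P(¬H) = 0.938. With E the 'negative' result, P(E|H) = 0.177 and P(E|¬H) = 0.862.
P(E) = 0.177·0.062 + 0.862·0.938 = 0.010974 + 0.80856 = 0.81953.
By Bayes' theorem, P(H|E) = 0.010974 / 0.81953 = 0.013. Hence P(¬H|E) = 1 − 0.013 = 0.987.

P(¬H | E) ≈ 0.987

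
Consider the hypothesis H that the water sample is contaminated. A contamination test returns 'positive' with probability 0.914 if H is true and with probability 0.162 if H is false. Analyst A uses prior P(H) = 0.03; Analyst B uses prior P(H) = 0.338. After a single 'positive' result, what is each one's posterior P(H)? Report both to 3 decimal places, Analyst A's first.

P('+'|H) = 0.914, P('+'|¬H) = 0.162.
Analyst A: numerator 0.914·0.03 = 0.027420; evidence = 0.027420+0.162·0.97 = 0.18456; posterior = 0.149.
Analyst B: numerator 0.914·0.338 = 0.30893; evidence = 0.30893+0.162·0.662 = 0.41618; posterior = 0.742.

Analyst A: 0.149; Analyst B: 0.742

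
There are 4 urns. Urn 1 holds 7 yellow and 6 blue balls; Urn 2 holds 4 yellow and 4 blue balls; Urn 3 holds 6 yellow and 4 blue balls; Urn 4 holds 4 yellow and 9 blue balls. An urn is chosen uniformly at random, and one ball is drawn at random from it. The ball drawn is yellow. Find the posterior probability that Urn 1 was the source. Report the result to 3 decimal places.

Posterior probability ≈ 0.277

P(yellow|Urn 1) = 0.5385; P(yellow|Urn 2) = 0.5; P(yellow|Urn 3) = 0.6; P(yellow|Urn 4) = 0.3077.
Prior × likelihood for each source: 0.25·0.5385=0.1346, 0.25·0.5=0.1250, 0.25·0.6=0.1500, 0.25·0.3077=0.07692. Summing gives P(yellow) = 0.48654.
P(Urn 1 | yellow) = 0.1346 / 0.48654 = 0.277.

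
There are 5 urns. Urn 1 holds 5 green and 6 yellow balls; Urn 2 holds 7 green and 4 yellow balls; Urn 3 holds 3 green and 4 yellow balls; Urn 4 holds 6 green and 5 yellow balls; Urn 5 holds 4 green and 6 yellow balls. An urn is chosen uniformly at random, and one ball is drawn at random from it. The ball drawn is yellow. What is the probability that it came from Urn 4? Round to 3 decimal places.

Posterior probability ≈ 0.179

P(yellow|Urn 1) = 0.5455; P(yellow|Urn 2) = 0.3636; P(yellow|Urn 3) = 0.5714; P(yellow|Urn 4) = 0.4545; P(yellow|Urn 5) = 0.6.
Prior × likelihood for each source: 0.2·0.5455=0.1091, 0.2·0.3636=0.07273, 0.2·0.5714=0.1143, 0.2·0.4545=0.09091, 0.2·0.6=0.1200. Summing gives P(yellow) = 0.50701.
P(Urn 4 | yellow) = 0.09091 / 0.50701 = 0.179.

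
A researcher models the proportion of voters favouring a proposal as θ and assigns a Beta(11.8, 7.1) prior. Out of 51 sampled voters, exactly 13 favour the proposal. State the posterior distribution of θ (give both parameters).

Posterior: Beta(24.8, 45.1)

Observing 13 successes and 38 failures updates Beta(11.8, 7.1) by adding the success and failure counts to the two shape parameters: α = 11.8+13 = 24.8, β = 7.1+38 = 45.1.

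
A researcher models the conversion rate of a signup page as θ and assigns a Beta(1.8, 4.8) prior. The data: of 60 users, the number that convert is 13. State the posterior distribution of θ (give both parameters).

Posterior: Beta(14.8, 51.8)

Observing 13 successes and 47 failures updates Beta(1.8, 4.8) by adding the success and failure counts to the two shape parameters: α = 1.8+13 = 14.8, β = 4.8+47 = 51.8.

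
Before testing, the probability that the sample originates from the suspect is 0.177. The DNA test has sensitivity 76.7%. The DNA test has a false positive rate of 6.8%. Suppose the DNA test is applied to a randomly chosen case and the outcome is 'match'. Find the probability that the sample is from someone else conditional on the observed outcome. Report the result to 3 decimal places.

Write H for 'the sample originates from the suspect'. Prior odds H:¬H = 0.177/0.823 = 0.21507. For the 'match' outcome, the likelihood ratio is 0.767/0.068 = 11.279.
Posterior odds = 0.21507 × 11.279 = 2.4258, so P(H|E) = 2.4258/(1+2.4258) = 0.708. Then P(¬H|E) = 1 − 0.708 = 0.292.

P(¬H | E) ≈ 0.292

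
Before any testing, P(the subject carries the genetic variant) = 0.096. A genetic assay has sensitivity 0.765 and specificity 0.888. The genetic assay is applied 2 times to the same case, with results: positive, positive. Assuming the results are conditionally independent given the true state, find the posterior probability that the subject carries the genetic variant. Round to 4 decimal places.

Posterior P(H) ≈ 0.8321

With H the event that the subject carries the genetic variant, the joint likelihood of the observed sequence is P(data|H) = 0.765·0.765 = 0.58522 and P(data|¬H) = 0.112·0.112 = 0.012544.
Bayes: P(H|data) = 0.096·0.58522 / (0.096·0.58522 + 0.904·0.012544) = 0.056182/0.067521 = 0.8321.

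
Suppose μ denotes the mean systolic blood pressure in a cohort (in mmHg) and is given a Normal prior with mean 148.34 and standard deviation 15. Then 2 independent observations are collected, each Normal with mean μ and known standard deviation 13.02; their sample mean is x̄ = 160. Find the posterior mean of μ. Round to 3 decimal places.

Posterior mean ≈ 156.809

Prior precision 1/τ₀² = 1/15² = 0.00444444; data precision n/σ² = 2/13.02² = 0.0117980.
Posterior precision = 0.00444444 + 0.0117980 = 0.0162424.
Posterior mean = (0.00444444·148.34 + 0.0117980·160) / 0.0162424 = 156.809.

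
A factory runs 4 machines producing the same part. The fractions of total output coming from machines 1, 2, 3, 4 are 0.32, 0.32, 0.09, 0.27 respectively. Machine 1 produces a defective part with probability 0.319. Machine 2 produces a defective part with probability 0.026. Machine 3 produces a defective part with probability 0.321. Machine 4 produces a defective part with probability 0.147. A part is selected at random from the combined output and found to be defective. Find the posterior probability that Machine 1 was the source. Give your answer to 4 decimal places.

P(defective|M1) = 0.319; P(defective|M2) = 0.026; P(defective|M3) = 0.321; P(defective|M4) = 0.147.
Prior × likelihood for each source: 0.32·0.319=0.1021, 0.32·0.026=0.008320, 0.09·0.321=0.02889, 0.27·0.147=0.03969. Summing gives P(defective) = 0.17898.
P(Machine 1 | defective) = 0.1021 / 0.17898 = 0.5703.

Posterior probability ≈ 0.5703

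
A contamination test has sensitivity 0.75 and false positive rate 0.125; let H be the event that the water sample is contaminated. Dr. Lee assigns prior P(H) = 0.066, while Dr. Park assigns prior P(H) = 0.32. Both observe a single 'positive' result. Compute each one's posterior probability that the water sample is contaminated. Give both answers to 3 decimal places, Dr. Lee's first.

Dr. Lee: 0.298; Dr. Park: 0.738

The likelihood ratio for a 'positive' result is 0.75/0.125 = 6.0000.
Dr. Lee: prior odds 0.066/0.934 = 0.070664; posterior odds 0.42398; posterior probability 0.298.
Dr. Park: prior odds 0.32/0.68 = 0.47059; posterior odds 2.8235; posterior probability 0.738.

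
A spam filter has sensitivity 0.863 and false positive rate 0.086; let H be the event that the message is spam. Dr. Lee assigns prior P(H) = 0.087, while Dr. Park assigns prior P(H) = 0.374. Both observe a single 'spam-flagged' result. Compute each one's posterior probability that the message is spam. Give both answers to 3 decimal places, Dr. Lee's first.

Dr. Lee: 0.489; Dr. Park: 0.857

P('+'|H) = 0.863, P('+'|¬H) = 0.086.
Dr. Lee: numerator 0.863·0.087 = 0.075081; evidence = 0.075081+0.086·0.913 = 0.15360; posterior = 0.489.
Dr. Park: numerator 0.863·0.374 = 0.32276; evidence = 0.32276+0.086·0.626 = 0.37660; posterior = 0.857.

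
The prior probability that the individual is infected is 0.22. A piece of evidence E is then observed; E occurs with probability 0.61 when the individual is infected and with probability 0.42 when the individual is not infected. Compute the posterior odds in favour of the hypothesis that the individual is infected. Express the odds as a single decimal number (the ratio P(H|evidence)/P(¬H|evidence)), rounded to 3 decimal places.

Posterior odds ≈ 0.410

Prior odds = 0.22/(1−0.22) = 0.28205.
Likelihood ratio for E = 0.61/0.42 = 1.4524.
Posterior odds = prior odds × LR = 0.40965.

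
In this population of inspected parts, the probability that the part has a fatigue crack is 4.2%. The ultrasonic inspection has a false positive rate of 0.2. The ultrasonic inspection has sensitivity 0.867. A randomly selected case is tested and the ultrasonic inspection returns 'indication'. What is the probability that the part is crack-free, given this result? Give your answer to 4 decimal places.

P(¬H | E) ≈ 0.8403

Write H for 'the part has a fatigue crack'. Prior odds H:¬H = 0.042/0.958 = 0.043841. For the 'indication' outcome, the likelihood ratio is 0.867/0.2 = 4.3350.
Posterior odds = 0.043841 × 4.3350 = 0.19005, so P(H|E) = 0.19005/(1+0.19005) = 0.1597. Then P(¬H|E) = 1 − 0.1597 = 0.8403.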